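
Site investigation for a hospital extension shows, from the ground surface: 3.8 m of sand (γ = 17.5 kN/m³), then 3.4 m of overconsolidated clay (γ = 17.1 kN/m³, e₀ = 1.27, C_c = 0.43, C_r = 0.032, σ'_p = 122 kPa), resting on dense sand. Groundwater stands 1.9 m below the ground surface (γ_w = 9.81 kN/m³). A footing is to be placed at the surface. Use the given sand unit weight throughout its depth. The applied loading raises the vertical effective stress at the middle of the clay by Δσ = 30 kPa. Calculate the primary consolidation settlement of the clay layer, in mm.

S_c ≈ 8.41 mm

Mid-depth of clay below the ground surface: z = 3.8 + 3.4/2 = 5.5 m.
Total vertical stress at mid-clay: σ_v = 17.5×3.8 + 17.1×1.7 = 95.57 kPa.
Pore pressure: u = 9.81×(5.5 − 1.9) = 35.316 kPa.
Initial effective stress: σ'_0 = σ_v − u = 95.57 − 35.316 = 60.254 kPa.
Final effective stress: σ'_f = 60.254 + 30 = 90.254 kPa.
σ'_f = 90.254 ≤ σ'_p = 122 kPa, so the clay remains overconsolidated and only the recompression index applies:
S_c = C_r·H/(1+e₀)·log₁₀(σ'_f/σ'_0) = 0.032×3.4/2.27×log₁₀(90.254/60.254)
    = 0.04793 × 0.17548 = 0.008411 m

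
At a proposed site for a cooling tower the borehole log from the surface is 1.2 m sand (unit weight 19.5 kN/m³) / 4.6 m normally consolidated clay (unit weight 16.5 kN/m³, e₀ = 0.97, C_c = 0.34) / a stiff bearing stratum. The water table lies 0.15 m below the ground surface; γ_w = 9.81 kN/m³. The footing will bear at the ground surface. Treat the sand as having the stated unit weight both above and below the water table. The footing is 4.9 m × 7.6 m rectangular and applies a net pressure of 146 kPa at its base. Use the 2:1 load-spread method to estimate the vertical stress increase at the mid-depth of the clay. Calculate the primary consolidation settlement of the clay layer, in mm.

S_c ≈ 384 mm

Mid-depth of clay below the ground surface: z = 1.2 + 4.6/2 = 3.5 m.
Total vertical stress at mid-clay: σ_v = 19.5×1.2 + 16.5×2.3 = 61.35 kPa.
Pore pressure: u = 9.81×(3.5 − 0.15) = 32.864 kPa.
Initial effective stress: σ'_0 = σ_v − u = 61.35 − 32.864 = 28.486 kPa.
Stress increase at mid-clay by the 2:1 spreading method:
Δσ = qBL/((B+z)(L+z)) = 146×4.9×7.6/((4.9+3.5)(7.6+3.5)) = 58.312 kPa
Final effective stress: σ'_f = σ'_0 + Δσ = 28.486 + 58.312 = 86.798 kPa.
Normally consolidated clay, so the full stress increment lies on the virgin compression line:
S_c = C_c·H/(1+e₀)·log₁₀(σ'_f/σ'_0) = 0.34×4.6/(1+0.97)×log₁₀(86.798/28.486)
    = 0.79391 × 0.48388 = 0.3842 m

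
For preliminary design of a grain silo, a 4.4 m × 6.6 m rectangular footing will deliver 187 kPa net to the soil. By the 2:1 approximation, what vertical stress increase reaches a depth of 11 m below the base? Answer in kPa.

By the 2:1 method the load spreads at 1 horizontal : 2 vertical, so at depth z the loaded area has grown by z in each plan dimension:
Δσ = qBL/((B+z)(L+z)) = 187×4.4×6.6/((4.4+11)(6.6+11)) = 20.036 kPa

Δσ_z ≈ 20 kPa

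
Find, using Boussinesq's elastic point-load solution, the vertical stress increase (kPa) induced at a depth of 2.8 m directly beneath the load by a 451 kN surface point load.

Boussinesq vertical stress below a point load on an elastic half-space:
Δσ_z = 3P/(2πz²) · [1 + (r/z)²]^(−5/2)
r/z = 0/2.8 = 0; [1+(r/z)²]^(−5/2) = 1.
Δσ_z = 3×451/(2π×2.8²) × 1 = 27.466 × 1 = 27.47 kPa

Δσ_z ≈ 27.5 kPa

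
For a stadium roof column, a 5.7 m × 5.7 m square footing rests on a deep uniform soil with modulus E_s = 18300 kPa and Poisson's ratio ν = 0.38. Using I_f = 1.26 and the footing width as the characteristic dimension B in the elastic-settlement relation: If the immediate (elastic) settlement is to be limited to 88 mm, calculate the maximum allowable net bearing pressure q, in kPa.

q ≈ 262 kPa

S_e = q·B·(1−ν²)/E_s · I_f  ⇒  q = S_e·E_s / (B·(1−ν²)·I_f).
q = 0.088 × 18300 / (5.7 × 0.8556 × 1.26) = 262.1 kPa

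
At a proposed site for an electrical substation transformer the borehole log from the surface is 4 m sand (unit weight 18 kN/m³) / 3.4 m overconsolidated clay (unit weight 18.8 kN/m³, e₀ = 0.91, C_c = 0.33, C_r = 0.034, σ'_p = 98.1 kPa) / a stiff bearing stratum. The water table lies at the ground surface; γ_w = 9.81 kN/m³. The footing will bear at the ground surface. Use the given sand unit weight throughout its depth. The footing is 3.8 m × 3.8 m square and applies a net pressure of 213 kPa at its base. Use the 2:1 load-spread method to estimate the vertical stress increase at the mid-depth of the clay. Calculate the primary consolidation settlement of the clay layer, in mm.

S_c ≈ 14.1 mm

Mid-depth of clay below the ground surface: z = 4 + 3.4/2 = 5.7 m.
Total vertical stress at mid-clay: σ_v = 18×4 + 18.8×1.7 = 103.96 kPa.
Pore pressure: u = 9.81×(5.7 − 0) = 55.917 kPa.
Initial effective stress: σ'_0 = σ_v − u = 103.96 − 55.917 = 48.043 kPa.
Stress increase at mid-clay by the 2:1 spreading method:
Δσ = qBL/((B+z)(L+z)) = 213×3.8×3.8/((3.8+5.7)(3.8+5.7)) = 34.08 kPa
Final effective stress: σ'_f = 48.043 + 34.08 = 82.123 kPa.
σ'_f = 82.123 ≤ σ'_p = 98.1 kPa, so the clay remains overconsolidated and only the recompression index applies:
S_c = C_r·H/(1+e₀)·log₁₀(σ'_f/σ'_0) = 0.034×3.4/1.91×log₁₀(82.123/48.043)
    = 0.060523 × 0.23283 = 0.01409 m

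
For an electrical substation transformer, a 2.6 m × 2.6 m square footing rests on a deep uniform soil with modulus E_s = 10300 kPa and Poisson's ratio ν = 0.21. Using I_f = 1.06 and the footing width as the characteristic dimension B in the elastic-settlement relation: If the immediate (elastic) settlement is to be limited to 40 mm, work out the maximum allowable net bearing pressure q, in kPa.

q ≈ 156 kPa

S_e = q·B·(1−ν²)/E_s · I_f  ⇒  q = S_e·E_s / (B·(1−ν²)·I_f).
q = 0.04 × 10300 / (2.6 × 0.9559 × 1.06) = 156.4 kPa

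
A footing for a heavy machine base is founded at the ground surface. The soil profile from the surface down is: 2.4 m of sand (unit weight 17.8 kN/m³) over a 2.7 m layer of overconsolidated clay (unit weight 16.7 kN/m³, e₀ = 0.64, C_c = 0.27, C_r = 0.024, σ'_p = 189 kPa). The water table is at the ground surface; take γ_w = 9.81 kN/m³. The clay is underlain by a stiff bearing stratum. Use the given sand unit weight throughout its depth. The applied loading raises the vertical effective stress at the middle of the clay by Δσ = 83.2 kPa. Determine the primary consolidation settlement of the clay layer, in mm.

S_c ≈ 23.4 mm

Mid-depth of clay below the ground surface: z = 2.4 + 2.7/2 = 3.75 m.
Total vertical stress at mid-clay: σ_v = 17.8×2.4 + 16.7×1.35 = 65.265 kPa.
Pore pressure: u = 9.81×(3.75 − 0) = 36.788 kPa.
Initial effective stress: σ'_0 = σ_v − u = 65.265 − 36.788 = 28.477 kPa.
Final effective stress: σ'_f = 28.477 + 83.2 = 111.68 kPa.
σ'_f = 111.68 ≤ σ'_p = 189 kPa, so the clay remains overconsolidated and only the recompression index applies:
S_c = C_r·H/(1+e₀)·log₁₀(σ'_f/σ'_0) = 0.024×2.7/1.64×log₁₀(111.68/28.477)
    = 0.039511 × 0.59348 = 0.02345 m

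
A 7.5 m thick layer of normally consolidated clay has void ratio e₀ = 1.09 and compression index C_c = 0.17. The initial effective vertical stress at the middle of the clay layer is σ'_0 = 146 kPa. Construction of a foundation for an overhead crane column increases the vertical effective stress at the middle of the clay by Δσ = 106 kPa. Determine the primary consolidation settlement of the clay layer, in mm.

Final effective stress: σ'_f = σ'_0 + Δσ = 146 + 106 = 252 kPa.
Normally consolidated clay, so the full stress increment lies on the virgin compression line:
S_c = C_c·H/(1+e₀)·log₁₀(σ'_f/σ'_0) = 0.17×7.5/(1+1.09)×log₁₀(252/146)
    = 0.61005 × 0.23705 = 0.1446 m

S_c ≈ 145 mm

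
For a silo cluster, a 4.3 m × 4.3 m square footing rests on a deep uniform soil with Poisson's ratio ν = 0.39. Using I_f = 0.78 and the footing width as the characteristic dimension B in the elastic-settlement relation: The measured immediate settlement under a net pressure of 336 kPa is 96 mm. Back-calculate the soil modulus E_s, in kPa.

S_e = q·B·(1−ν²)/E_s · I_f  ⇒  E_s = q·B·(1−ν²)·I_f / S_e.
E_s = 336 × 4.3 × 0.8479 × 0.78 / 0.096 = 9953 kPa

E_s ≈ 9950 kPa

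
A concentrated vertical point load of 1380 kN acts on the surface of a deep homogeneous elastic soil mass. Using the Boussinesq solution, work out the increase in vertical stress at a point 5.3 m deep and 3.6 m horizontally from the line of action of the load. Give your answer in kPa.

Δσ_z ≈ 9.09 kPa

Boussinesq vertical stress below a point load on an elastic half-space:
Δσ_z = 3P/(2πz²) · [1 + (r/z)²]^(−5/2)
r/z = 3.6/5.3 = 0.67925; [1+(r/z)²]^(−5/2) = 0.38734.
Δσ_z = 3×1380/(2π×5.3²) × 0.38734 = 23.457 × 0.38734 = 9.086 kPa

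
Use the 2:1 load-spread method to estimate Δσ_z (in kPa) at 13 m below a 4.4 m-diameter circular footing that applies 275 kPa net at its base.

Δσ_z ≈ 17.6 kPa

By the 2:1 method the load spreads at 1 horizontal : 2 vertical, so at depth z the loaded area has grown by z in each plan dimension:
Δσ ≈ qD²/(D+z)² = 275×4.4²/(4.4+13)² = 17.585 kPa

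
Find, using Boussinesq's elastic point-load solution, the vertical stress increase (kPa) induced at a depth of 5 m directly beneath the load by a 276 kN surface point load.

Δσ_z ≈ 5.27 kPa

Boussinesq vertical stress below a point load on an elastic half-space:
Δσ_z = 3P/(2πz²) · [1 + (r/z)²]^(−5/2)
r/z = 0/5 = 0; [1+(r/z)²]^(−5/2) = 1.
Δσ_z = 3×276/(2π×5²) × 1 = 5.2712 × 1 = 5.271 kPa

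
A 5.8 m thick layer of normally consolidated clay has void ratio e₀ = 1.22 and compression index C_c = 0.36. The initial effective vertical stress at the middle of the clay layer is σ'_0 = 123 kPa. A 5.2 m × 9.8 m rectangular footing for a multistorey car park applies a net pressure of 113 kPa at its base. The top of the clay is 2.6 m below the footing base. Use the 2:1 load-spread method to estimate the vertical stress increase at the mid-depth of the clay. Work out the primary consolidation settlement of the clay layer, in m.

S_c ≈ 0.103 m

Mid-depth of clay below the footing base: z = 2.6 + 5.8/2 = 5.5 m.
Stress increase at mid-clay by the 2:1 spreading method:
Δσ = qBL/((B+z)(L+z)) = 113×5.2×9.8/((5.2+5.5)(9.8+5.5)) = 35.175 kPa
Final effective stress: σ'_f = σ'_0 + Δσ = 123 + 35.175 = 158.18 kPa.
Normally consolidated clay, so the full stress increment lies on the virgin compression line:
S_c = C_c·H/(1+e₀)·log₁₀(σ'_f/σ'_0) = 0.36×5.8/(1+1.22)×log₁₀(158.18/123)
    = 0.94054 × 0.10925 = 0.1028 m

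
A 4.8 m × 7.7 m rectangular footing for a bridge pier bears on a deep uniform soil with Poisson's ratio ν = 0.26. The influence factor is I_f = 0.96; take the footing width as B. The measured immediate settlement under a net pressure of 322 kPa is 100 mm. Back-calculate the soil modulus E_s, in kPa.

S_e = q·B·(1−ν²)/E_s · I_f  ⇒  E_s = q·B·(1−ν²)·I_f / S_e.
E_s = 322 × 4.8 × 0.9324 × 0.96 / 0.1 = 13830 kPa

E_s ≈ 13800 kPa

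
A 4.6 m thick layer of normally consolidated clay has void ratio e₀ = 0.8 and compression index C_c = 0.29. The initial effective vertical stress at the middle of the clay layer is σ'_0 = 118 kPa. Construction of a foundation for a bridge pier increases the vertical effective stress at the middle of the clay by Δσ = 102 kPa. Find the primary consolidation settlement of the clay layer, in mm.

Final effective stress: σ'_f = σ'_0 + Δσ = 118 + 102 = 220 kPa.
Normally consolidated clay, so the full stress increment lies on the virgin compression line:
S_c = C_c·H/(1+e₀)·log₁₀(σ'_f/σ'_0) = 0.29×4.6/(1+0.8)×log₁₀(220/118)
    = 0.74111 × 0.27054 = 0.2005 m

S_c ≈ 200 mm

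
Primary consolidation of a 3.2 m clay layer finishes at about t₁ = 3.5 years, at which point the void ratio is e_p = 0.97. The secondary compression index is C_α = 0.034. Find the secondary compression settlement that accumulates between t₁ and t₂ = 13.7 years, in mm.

Secondary compression: S_s = C_α·H/(1+e_p)·log₁₀(t₂/t₁)
S_s = 0.034×3.2/(1+0.97)×log₁₀(13.7/3.5)
    = 0.05523 × 0.5927 = 0.03273 m

S_s ≈ 32.7 mm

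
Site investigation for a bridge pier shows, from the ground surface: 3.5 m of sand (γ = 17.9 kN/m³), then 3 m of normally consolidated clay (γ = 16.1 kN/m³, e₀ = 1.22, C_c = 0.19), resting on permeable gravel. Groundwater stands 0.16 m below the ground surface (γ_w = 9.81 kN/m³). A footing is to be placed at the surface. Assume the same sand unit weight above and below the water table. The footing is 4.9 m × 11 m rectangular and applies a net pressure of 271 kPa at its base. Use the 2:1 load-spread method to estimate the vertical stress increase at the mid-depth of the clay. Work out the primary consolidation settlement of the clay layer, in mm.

Mid-depth of clay below the ground surface: z = 3.5 + 3/2 = 5 m.
Total vertical stress at mid-clay: σ_v = 17.9×3.5 + 16.1×1.5 = 86.8 kPa.
Pore pressure: u = 9.81×(5 − 0.16) = 47.48 kPa.
Initial effective stress: σ'_0 = σ_v − u = 86.8 − 47.48 = 39.32 kPa.
Stress increase at mid-clay by the 2:1 spreading method:
Δσ = qBL/((B+z)(L+z)) = 271×4.9×11/((4.9+5)(11+5)) = 92.215 kPa
Final effective stress: σ'_f = σ'_0 + Δσ = 39.32 + 92.215 = 131.53 kPa.
Normally consolidated clay, so the full stress increment lies on the virgin compression line:
S_c = C_c·H/(1+e₀)·log₁₀(σ'_f/σ'_0) = 0.19×3/(1+1.22)×log₁₀(131.53/39.32)
    = 0.25676 × 0.52441 = 0.1346 m

S_c ≈ 135 mm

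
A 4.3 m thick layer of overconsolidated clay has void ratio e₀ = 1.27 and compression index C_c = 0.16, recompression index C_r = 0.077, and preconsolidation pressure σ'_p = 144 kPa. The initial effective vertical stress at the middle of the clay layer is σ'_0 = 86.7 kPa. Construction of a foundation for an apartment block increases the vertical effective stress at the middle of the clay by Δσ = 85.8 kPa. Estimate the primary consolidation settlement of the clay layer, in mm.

Final effective stress: σ'_f = 86.7 + 85.8 = 172.5 kPa.
σ'_f = 172.5 > σ'_p = 144 kPa, so the stress path crosses the preconsolidation pressure — recompression up to σ'_p, then virgin compression beyond:
S_c = H/(1+e₀)·[C_r·log₁₀(σ'_p/σ'_0) + C_c·log₁₀(σ'_f/σ'_p)]
    = 4.3/2.27 × [0.077×log₁₀(144/86.7) + 0.16×log₁₀(172.5/144)]
    = 1.8943 × [0.016966 + 0.012548] = 0.05591 m

S_c ≈ 55.9 mm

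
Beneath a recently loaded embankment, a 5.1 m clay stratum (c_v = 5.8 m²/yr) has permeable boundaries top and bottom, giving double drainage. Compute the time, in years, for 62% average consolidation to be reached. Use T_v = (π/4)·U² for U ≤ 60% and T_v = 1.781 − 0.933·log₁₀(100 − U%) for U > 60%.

Drainage path length: H_d = H/2 = 2.55 m (double drainage).
U > 60%: T_v = 1.781 − 0.933·log₁₀(100 − 62) = 0.30706.
t = T_v·H_d²/c_v = 0.30706×2.55²/5.8 = 0.3443 years.

t ≈ 0.344 years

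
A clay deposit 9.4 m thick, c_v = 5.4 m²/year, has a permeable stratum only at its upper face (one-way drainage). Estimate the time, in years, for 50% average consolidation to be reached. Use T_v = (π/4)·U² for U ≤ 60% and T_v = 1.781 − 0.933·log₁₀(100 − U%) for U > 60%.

t ≈ 3.21 years

Drainage path length: H_d = H = 9.4 m (single drainage).
U ≤ 60%: T_v = (π/4)·U² = (π/4)×0.5² = 0.19635.
t = T_v·H_d²/c_v = 0.19635×9.4²/5.4 = 3.213 years.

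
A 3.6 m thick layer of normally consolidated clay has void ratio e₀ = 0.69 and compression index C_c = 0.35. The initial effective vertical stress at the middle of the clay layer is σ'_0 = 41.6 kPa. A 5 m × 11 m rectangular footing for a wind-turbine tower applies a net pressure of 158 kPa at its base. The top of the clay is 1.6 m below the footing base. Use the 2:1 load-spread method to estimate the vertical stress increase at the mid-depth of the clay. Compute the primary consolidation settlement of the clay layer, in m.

Mid-depth of clay below the footing base: z = 1.6 + 3.6/2 = 3.4 m.
Stress increase at mid-clay by the 2:1 spreading method:
Δσ = qBL/((B+z)(L+z)) = 158×5×11/((5+3.4)(11+3.4)) = 71.842 kPa
Final effective stress: σ'_f = σ'_0 + Δσ = 41.6 + 71.842 = 113.44 kPa.
Normally consolidated clay, so the full stress increment lies on the virgin compression line:
S_c = C_c·H/(1+e₀)·log₁₀(σ'_f/σ'_0) = 0.35×3.6/(1+0.69)×log₁₀(113.44/41.6)
    = 0.74556 × 0.43567 = 0.3248 m

S_c ≈ 0.325 m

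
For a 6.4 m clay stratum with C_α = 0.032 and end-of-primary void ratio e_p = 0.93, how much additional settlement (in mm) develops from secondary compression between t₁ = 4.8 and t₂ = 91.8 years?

S_s ≈ 136 mm

Secondary compression: S_s = C_α·H/(1+e_p)·log₁₀(t₂/t₁)
S_s = 0.032×6.4/(1+0.93)×log₁₀(91.8/4.8)
    = 0.1061 × 1.282 = 0.136 m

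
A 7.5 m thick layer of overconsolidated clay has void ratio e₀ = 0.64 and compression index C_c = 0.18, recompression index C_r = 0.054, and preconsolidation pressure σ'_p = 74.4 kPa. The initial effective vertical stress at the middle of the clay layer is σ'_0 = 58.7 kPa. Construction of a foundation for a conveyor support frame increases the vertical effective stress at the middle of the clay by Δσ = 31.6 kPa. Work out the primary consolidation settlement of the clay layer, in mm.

Final effective stress: σ'_f = 58.7 + 31.6 = 90.3 kPa.
σ'_f = 90.3 > σ'_p = 74.4 kPa, so the stress path crosses the preconsolidation pressure — recompression up to σ'_p, then virgin compression beyond:
S_c = H/(1+e₀)·[C_r·log₁₀(σ'_p/σ'_0) + C_c·log₁₀(σ'_f/σ'_p)]
    = 7.5/1.64 × [0.054×log₁₀(74.4/58.7) + 0.18×log₁₀(90.3/74.4)]
    = 4.5732 × [0.0055585 + 0.015141] = 0.09466 m

S_c ≈ 94.7 mm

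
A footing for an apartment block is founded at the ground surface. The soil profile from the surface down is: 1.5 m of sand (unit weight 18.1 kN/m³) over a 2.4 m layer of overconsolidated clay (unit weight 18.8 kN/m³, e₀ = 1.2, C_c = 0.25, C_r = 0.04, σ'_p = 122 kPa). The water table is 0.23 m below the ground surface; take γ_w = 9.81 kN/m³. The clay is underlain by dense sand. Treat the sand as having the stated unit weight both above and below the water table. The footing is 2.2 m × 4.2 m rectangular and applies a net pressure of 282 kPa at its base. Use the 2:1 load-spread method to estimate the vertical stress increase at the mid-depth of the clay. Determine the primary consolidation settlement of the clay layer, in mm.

Mid-depth of clay below the ground surface: z = 1.5 + 2.4/2 = 2.7 m.
Total vertical stress at mid-clay: σ_v = 18.1×1.5 + 18.8×1.2 = 49.71 kPa.
Pore pressure: u = 9.81×(2.7 − 0.23) = 24.231 kPa.
Initial effective stress: σ'_0 = σ_v − u = 49.71 − 24.231 = 25.479 kPa.
Stress increase at mid-clay by the 2:1 spreading method:
Δσ = qBL/((B+z)(L+z)) = 282×2.2×4.2/((2.2+2.7)(4.2+2.7)) = 77.068 kPa
Final effective stress: σ'_f = 25.479 + 77.068 = 102.55 kPa.
σ'_f = 102.55 ≤ σ'_p = 122 kPa, so the clay remains overconsolidated and only the recompression index applies:
S_c = C_r·H/(1+e₀)·log₁₀(σ'_f/σ'_0) = 0.04×2.4/2.2×log₁₀(102.55/25.479)
    = 0.043636 × 0.60475 = 0.02639 m

S_c ≈ 26.4 mm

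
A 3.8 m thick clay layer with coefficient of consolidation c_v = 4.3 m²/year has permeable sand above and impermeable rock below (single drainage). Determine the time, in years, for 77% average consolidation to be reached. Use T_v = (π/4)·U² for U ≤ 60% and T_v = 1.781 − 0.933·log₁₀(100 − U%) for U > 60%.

t ≈ 1.71 years

Drainage path length: H_d = H = 3.8 m (single drainage).
U > 60%: T_v = 1.781 − 0.933·log₁₀(100 − 77) = 0.51051.
t = T_v·H_d²/c_v = 0.51051×3.8²/4.3 = 1.714 years.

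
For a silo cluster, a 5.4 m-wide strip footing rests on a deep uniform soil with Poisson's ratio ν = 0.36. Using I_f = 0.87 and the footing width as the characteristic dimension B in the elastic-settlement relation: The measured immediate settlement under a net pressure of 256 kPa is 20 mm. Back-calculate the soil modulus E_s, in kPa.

E_s ≈ 52300 kPa

S_e = q·B·(1−ν²)/E_s · I_f  ⇒  E_s = q·B·(1−ν²)·I_f / S_e.
E_s = 256 × 5.4 × 0.8704 × 0.87 / 0.02 = 52340 kPa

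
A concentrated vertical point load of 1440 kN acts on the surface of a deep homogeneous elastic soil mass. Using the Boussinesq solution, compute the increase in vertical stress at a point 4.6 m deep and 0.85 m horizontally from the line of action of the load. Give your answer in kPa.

Boussinesq vertical stress below a point load on an elastic half-space:
Δσ_z = 3P/(2πz²) · [1 + (r/z)²]^(−5/2)
r/z = 0.85/4.6 = 0.18478; [1+(r/z)²]^(−5/2) = 0.91949.
Δσ_z = 3×1440/(2π×4.6²) × 0.91949 = 32.493 × 0.91949 = 29.88 kPa

Δσ_z ≈ 29.9 kPa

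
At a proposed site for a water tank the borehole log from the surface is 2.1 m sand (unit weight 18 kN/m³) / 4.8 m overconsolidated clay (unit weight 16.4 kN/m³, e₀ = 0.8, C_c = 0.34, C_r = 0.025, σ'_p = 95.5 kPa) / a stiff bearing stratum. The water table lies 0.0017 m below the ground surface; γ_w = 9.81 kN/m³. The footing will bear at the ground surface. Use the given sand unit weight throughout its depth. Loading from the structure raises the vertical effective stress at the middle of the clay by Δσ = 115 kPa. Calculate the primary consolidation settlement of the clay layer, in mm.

Mid-depth of clay below the ground surface: z = 2.1 + 4.8/2 = 4.5 m.
Total vertical stress at mid-clay: σ_v = 18×2.1 + 16.4×2.4 = 77.16 kPa.
Pore pressure: u = 9.81×(4.5 − 0.0017) = 44.125 kPa.
Initial effective stress: σ'_0 = σ_v − u = 77.16 − 44.125 = 33.035 kPa.
Final effective stress: σ'_f = 33.035 + 115 = 148.03 kPa.
σ'_f = 148.03 > σ'_p = 95.5 kPa, so the stress path crosses the preconsolidation pressure — recompression up to σ'_p, then virgin compression beyond:
S_c = H/(1+e₀)·[C_r·log₁₀(σ'_p/σ'_0) + C_c·log₁₀(σ'_f/σ'_p)]
    = 4.8/1.8 × [0.025×log₁₀(95.5/33.035) + 0.34×log₁₀(148.03/95.5)]
    = 2.6667 × [0.011526 + 0.064718] = 0.2033 m

S_c ≈ 203 mm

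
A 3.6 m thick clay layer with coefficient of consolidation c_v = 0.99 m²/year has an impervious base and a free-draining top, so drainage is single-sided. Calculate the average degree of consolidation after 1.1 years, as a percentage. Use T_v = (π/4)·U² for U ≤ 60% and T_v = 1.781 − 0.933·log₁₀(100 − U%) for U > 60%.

Drainage path length: H_d = H = 3.6 m (single drainage).
T_v = c_v·t/H_d² = 0.99×1.1/3.6² = 0.084028.
T_v = 0.084028 corresponds to the U ≤ 60% branch:
U = √(4T_v/π) = 0.3271

U ≈ 32.7 %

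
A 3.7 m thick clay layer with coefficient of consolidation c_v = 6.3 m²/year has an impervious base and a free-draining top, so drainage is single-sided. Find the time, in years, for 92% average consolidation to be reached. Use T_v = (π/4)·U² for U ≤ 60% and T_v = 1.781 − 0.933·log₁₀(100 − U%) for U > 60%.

Drainage path length: H_d = H = 3.7 m (single drainage).
U > 60%: T_v = 1.781 − 0.933·log₁₀(100 − 92) = 0.93842.
t = T_v·H_d²/c_v = 0.93842×3.7²/6.3 = 2.039 years.

t ≈ 2.04 years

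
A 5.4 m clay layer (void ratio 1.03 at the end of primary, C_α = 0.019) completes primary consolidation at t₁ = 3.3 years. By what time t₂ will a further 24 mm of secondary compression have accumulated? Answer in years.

S_s = C_α·H/(1+e_p)·log₁₀(t₂/t₁) ⇒ log₁₀(t₂/t₁) = S_s·(1+e_p)/(C_α·H).
log₁₀(t₂/t₁) = 0.024 × (1+1.03) / (0.019×5.4) = 0.4749
t₂ = t₁ × 10^0.4749 = 3.3 × 2.984 = 9.848 years

t₂ ≈ 9.85 years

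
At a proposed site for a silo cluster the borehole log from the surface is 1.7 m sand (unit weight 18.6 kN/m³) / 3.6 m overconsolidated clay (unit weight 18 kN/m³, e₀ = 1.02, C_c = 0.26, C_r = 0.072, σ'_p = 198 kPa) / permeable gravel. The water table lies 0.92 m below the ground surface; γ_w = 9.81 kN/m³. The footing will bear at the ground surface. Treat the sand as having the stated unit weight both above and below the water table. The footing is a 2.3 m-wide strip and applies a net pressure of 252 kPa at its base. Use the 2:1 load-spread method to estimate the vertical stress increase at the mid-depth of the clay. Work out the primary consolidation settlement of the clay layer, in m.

S_c ≈ 0.0711 m

Mid-depth of clay below the ground surface: z = 1.7 + 3.6/2 = 3.5 m.
Total vertical stress at mid-clay: σ_v = 18.6×1.7 + 18×1.8 = 64.02 kPa.
Pore pressure: u = 9.81×(3.5 − 0.92) = 25.31 kPa.
Initial effective stress: σ'_0 = σ_v − u = 64.02 − 25.31 = 38.71 kPa.
Stress increase at mid-clay by the 2:1 spreading method:
Δσ = qB/(B+z) = 252×2.3/(2.3+3.5) = 99.931 kPa
Final effective stress: σ'_f = 38.71 + 99.931 = 138.64 kPa.
σ'_f = 138.64 ≤ σ'_p = 198 kPa, so the clay remains overconsolidated and only the recompression index applies:
S_c = C_r·H/(1+e₀)·log₁₀(σ'_f/σ'_0) = 0.072×3.6/2.02×log₁₀(138.64/38.71)
    = 0.12832 × 0.55407 = 0.0711 m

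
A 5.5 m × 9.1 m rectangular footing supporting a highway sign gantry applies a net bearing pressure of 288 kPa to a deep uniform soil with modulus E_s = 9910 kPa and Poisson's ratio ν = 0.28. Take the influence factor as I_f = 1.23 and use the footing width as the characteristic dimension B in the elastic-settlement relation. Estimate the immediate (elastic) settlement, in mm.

Immediate (elastic) settlement: S_e = q·B·(1−ν²)/E_s · I_f.
S_e = 288 × 5.5 × (1 − 0.28²) / 9910 × 1.23
    = 288 × 5.5 × 0.9216 / 9910 × 1.23
    = 0.1812 m = 181.2 mm

S_e ≈ 181 mm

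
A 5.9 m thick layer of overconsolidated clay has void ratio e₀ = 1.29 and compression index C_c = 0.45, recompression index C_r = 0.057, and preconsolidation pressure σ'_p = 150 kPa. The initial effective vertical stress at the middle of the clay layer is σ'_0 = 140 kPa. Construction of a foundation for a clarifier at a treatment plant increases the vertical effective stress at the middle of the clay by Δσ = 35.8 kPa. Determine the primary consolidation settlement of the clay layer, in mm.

S_c ≈ 84.3 mm

Final effective stress: σ'_f = 140 + 35.8 = 175.8 kPa.
σ'_f = 175.8 > σ'_p = 150 kPa, so the stress path crosses the preconsolidation pressure — recompression up to σ'_p, then virgin compression beyond:
S_c = H/(1+e₀)·[C_r·log₁₀(σ'_p/σ'_0) + C_c·log₁₀(σ'_f/σ'_p)]
    = 5.9/2.29 × [0.057×log₁₀(150/140) + 0.45×log₁₀(175.8/150)]
    = 2.5764 × [0.0017079 + 0.031017] = 0.08431 m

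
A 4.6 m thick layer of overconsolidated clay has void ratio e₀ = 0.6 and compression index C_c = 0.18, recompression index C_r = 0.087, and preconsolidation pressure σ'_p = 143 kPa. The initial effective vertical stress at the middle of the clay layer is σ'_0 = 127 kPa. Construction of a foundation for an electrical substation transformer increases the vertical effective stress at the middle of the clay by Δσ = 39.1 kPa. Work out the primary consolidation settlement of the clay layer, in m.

S_c ≈ 0.0465 m

Final effective stress: σ'_f = 127 + 39.1 = 166.1 kPa.
σ'_f = 166.1 > σ'_p = 143 kPa, so the stress path crosses the preconsolidation pressure — recompression up to σ'_p, then virgin compression beyond:
S_c = H/(1+e₀)·[C_r·log₁₀(σ'_p/σ'_0) + C_c·log₁₀(σ'_f/σ'_p)]
    = 4.6/1.6 × [0.087×log₁₀(143/127) + 0.18×log₁₀(166.1/143)]
    = 2.875 × [0.0044833 + 0.011706] = 0.04654 m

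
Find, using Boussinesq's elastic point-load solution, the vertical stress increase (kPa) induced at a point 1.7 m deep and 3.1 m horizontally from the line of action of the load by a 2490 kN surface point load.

Δσ_z ≈ 10.6 kPa

Boussinesq vertical stress below a point load on an elastic half-space:
Δσ_z = 3P/(2πz²) · [1 + (r/z)²]^(−5/2)
r/z = 3.1/1.7 = 1.8235; [1+(r/z)²]^(−5/2) = 0.025702.
Δσ_z = 3×2490/(2π×1.7²) × 0.025702 = 411.38 × 0.025702 = 10.57 kPa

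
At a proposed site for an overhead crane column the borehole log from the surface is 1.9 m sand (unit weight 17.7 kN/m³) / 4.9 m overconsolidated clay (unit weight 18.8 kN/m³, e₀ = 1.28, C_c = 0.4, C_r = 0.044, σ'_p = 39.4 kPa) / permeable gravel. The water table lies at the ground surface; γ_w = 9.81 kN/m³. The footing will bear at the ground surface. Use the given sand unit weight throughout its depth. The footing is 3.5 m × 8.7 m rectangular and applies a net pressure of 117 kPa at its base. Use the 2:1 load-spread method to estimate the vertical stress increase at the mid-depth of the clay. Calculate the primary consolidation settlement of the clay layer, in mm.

Mid-depth of clay below the ground surface: z = 1.9 + 4.9/2 = 4.35 m.
Total vertical stress at mid-clay: σ_v = 17.7×1.9 + 18.8×2.45 = 79.69 kPa.
Pore pressure: u = 9.81×(4.35 − 0) = 42.673 kPa.
Initial effective stress: σ'_0 = σ_v − u = 79.69 − 42.673 = 37.017 kPa.
Stress increase at mid-clay by the 2:1 spreading method:
Δσ = qBL/((B+z)(L+z)) = 117×3.5×8.7/((3.5+4.35)(8.7+4.35)) = 34.777 kPa
Final effective stress: σ'_f = 37.017 + 34.777 = 71.794 kPa.
σ'_f = 71.794 > σ'_p = 39.4 kPa, so the stress path crosses the preconsolidation pressure — recompression up to σ'_p, then virgin compression beyond:
S_c = H/(1+e₀)·[C_r·log₁₀(σ'_p/σ'_0) + C_c·log₁₀(σ'_f/σ'_p)]
    = 4.9/2.28 × [0.044×log₁₀(39.4/37.017) + 0.4×log₁₀(71.794/39.4)]
    = 2.1491 × [0.0011922 + 0.10424] = 0.2266 m

S_c ≈ 227 mm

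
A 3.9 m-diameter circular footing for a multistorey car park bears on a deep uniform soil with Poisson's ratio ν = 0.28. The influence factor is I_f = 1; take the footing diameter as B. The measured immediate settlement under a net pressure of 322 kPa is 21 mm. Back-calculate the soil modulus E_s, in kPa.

S_e = q·B·(1−ν²)/E_s · I_f  ⇒  E_s = q·B·(1−ν²)·I_f / S_e.
E_s = 322 × 3.9 × 0.9216 × 1 / 0.021 = 55110 kPa

E_s ≈ 55100 kPa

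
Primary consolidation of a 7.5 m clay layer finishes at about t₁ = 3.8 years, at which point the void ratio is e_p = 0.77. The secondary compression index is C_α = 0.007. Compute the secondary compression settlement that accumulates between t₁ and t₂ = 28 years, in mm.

Secondary compression: S_s = C_α·H/(1+e_p)·log₁₀(t₂/t₁)
S_s = 0.007×7.5/(1+0.77)×log₁₀(28/3.8)
    = 0.02966 × 0.8674 = 0.02573 m

S_s ≈ 25.7 mm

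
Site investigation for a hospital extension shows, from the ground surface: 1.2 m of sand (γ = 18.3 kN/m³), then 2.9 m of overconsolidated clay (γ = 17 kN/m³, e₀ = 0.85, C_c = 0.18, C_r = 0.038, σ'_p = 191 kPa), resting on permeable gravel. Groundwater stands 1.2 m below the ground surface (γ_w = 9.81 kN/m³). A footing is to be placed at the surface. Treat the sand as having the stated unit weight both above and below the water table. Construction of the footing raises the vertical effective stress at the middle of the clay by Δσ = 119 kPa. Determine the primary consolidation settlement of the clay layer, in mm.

S_c ≈ 39.9 mm

Mid-depth of clay below the ground surface: z = 1.2 + 2.9/2 = 2.65 m.
Total vertical stress at mid-clay: σ_v = 18.3×1.2 + 17×1.45 = 46.61 kPa.
Pore pressure: u = 9.81×(2.65 − 1.2) = 14.225 kPa.
Initial effective stress: σ'_0 = σ_v − u = 46.61 − 14.225 = 32.385 kPa.
Final effective stress: σ'_f = 32.385 + 119 = 151.38 kPa.
σ'_f = 151.38 ≤ σ'_p = 191 kPa, so the clay remains overconsolidated and only the recompression index applies:
S_c = C_r·H/(1+e₀)·log₁₀(σ'_f/σ'_0) = 0.038×2.9/1.85×log₁₀(151.38/32.385)
    = 0.059569 × 0.66972 = 0.03989 m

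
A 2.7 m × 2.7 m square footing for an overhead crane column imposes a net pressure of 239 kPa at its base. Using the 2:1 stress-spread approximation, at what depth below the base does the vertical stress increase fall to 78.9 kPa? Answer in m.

z ≈ 2 m

2:1 spreading — at depth z the loaded area has grown by z in each plan dimension:
qB²/(B+z)² = Δσ_z ⇒ z = B(√(q/Δσ_z) − 1) = 2.7×(√(239/78.9) − 1) = 1.999 m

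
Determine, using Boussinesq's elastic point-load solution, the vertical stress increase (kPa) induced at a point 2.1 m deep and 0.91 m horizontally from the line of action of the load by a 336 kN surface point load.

Boussinesq vertical stress below a point load on an elastic half-space:
Δσ_z = 3P/(2πz²) · [1 + (r/z)²]^(−5/2)
r/z = 0.91/2.1 = 0.43333; [1+(r/z)²]^(−5/2) = 0.65037.
Δσ_z = 3×336/(2π×2.1²) × 0.65037 = 36.378 × 0.65037 = 23.66 kPa

Δσ_z ≈ 23.7 kPa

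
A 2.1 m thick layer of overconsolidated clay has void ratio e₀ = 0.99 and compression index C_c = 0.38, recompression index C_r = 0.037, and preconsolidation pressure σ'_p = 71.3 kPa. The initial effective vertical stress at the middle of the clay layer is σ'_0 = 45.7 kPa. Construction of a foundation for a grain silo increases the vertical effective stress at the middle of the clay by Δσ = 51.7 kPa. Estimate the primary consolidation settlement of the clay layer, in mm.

S_c ≈ 61.9 mm

Final effective stress: σ'_f = 45.7 + 51.7 = 97.4 kPa.
σ'_f = 97.4 > σ'_p = 71.3 kPa, so the stress path crosses the preconsolidation pressure — recompression up to σ'_p, then virgin compression beyond:
S_c = H/(1+e₀)·[C_r·log₁₀(σ'_p/σ'_0) + C_c·log₁₀(σ'_f/σ'_p)]
    = 2.1/1.99 × [0.037×log₁₀(71.3/45.7) + 0.38×log₁₀(97.4/71.3)]
    = 1.0553 × [0.0071474 + 0.051478] = 0.06187 m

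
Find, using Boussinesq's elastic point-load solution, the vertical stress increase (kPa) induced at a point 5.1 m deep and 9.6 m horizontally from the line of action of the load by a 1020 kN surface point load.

Boussinesq vertical stress below a point load on an elastic half-space:
Δσ_z = 3P/(2πz²) · [1 + (r/z)²]^(−5/2)
r/z = 9.6/5.1 = 1.8824; [1+(r/z)²]^(−5/2) = 0.022729.
Δσ_z = 3×1020/(2π×5.1²) × 0.022729 = 18.724 × 0.022729 = 0.4256 kPa

Δσ_z ≈ 0.426 kPa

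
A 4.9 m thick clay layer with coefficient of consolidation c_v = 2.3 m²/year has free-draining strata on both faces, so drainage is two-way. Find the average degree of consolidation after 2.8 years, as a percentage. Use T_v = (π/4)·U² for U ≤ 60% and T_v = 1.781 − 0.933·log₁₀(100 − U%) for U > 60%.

Drainage path length: H_d = H/2 = 2.45 m (double drainage).
T_v = c_v·t/H_d² = 2.3×2.8/2.45² = 1.0729.
T_v = 1.0729 corresponds to the U > 60% branch:
U = 1 − 10^((1.781 − T_v)/0.933)/100 = 0.9426

U ≈ 94.3 %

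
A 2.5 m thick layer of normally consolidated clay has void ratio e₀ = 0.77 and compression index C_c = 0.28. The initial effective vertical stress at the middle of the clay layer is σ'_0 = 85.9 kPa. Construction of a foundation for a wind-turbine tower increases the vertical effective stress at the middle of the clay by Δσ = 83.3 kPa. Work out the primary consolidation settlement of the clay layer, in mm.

Final effective stress: σ'_f = σ'_0 + Δσ = 85.9 + 83.3 = 169.2 kPa.
Normally consolidated clay, so the full stress increment lies on the virgin compression line:
S_c = C_c·H/(1+e₀)·log₁₀(σ'_f/σ'_0) = 0.28×2.5/(1+0.77)×log₁₀(169.2/85.9)
    = 0.39548 × 0.29441 = 0.1164 m

S_c ≈ 116 mm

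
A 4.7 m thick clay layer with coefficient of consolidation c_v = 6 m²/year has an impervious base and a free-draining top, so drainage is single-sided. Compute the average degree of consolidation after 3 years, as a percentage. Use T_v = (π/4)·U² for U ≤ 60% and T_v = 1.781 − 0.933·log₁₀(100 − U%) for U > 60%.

Drainage path length: H_d = H = 4.7 m (single drainage).
T_v = c_v·t/H_d² = 6×3/4.7² = 0.81485.
T_v = 0.81485 corresponds to the U > 60% branch:
U = 1 − 10^((1.781 − T_v)/0.933)/100 = 0.8915

U ≈ 89.1 %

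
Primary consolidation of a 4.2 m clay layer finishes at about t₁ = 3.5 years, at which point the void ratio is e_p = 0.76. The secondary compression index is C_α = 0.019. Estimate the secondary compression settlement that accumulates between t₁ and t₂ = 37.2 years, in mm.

S_s ≈ 46.5 mm

Secondary compression: S_s = C_α·H/(1+e_p)·log₁₀(t₂/t₁)
S_s = 0.019×4.2/(1+0.76)×log₁₀(37.2/3.5)
    = 0.04534 × 1.026 = 0.04654 m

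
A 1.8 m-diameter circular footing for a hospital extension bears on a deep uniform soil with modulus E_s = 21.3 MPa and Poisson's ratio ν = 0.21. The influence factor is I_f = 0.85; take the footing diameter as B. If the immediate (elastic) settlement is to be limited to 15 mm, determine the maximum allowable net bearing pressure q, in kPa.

q ≈ 218 kPa

E_s = 21.3 MPa = 21300 kPa.
S_e = q·B·(1−ν²)/E_s · I_f  ⇒  q = S_e·E_s / (B·(1−ν²)·I_f).
q = 0.015 × 21300 / (1.8 × 0.9559 × 0.85) = 218.5 kPa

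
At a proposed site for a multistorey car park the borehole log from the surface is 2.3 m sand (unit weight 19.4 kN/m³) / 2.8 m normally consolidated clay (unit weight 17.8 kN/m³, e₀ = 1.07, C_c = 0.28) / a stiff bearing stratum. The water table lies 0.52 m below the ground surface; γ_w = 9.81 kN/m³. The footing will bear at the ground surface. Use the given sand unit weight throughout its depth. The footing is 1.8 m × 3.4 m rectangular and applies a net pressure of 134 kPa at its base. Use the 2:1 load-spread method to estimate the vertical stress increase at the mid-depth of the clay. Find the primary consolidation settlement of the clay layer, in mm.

S_c ≈ 71.8 mm

Mid-depth of clay below the ground surface: z = 2.3 + 2.8/2 = 3.7 m.
Total vertical stress at mid-clay: σ_v = 19.4×2.3 + 17.8×1.4 = 69.54 kPa.
Pore pressure: u = 9.81×(3.7 − 0.52) = 31.196 kPa.
Initial effective stress: σ'_0 = σ_v − u = 69.54 − 31.196 = 38.344 kPa.
Stress increase at mid-clay by the 2:1 spreading method:
Δσ = qBL/((B+z)(L+z)) = 134×1.8×3.4/((1.8+3.7)(3.4+3.7)) = 21.001 kPa
Final effective stress: σ'_f = σ'_0 + Δσ = 38.344 + 21.001 = 59.345 kPa.
Normally consolidated clay, so the full stress increment lies on the virgin compression line:
S_c = C_c·H/(1+e₀)·log₁₀(σ'_f/σ'_0) = 0.28×2.8/(1+1.07)×log₁₀(59.345/38.344)
    = 0.37874 × 0.18969 = 0.07184 m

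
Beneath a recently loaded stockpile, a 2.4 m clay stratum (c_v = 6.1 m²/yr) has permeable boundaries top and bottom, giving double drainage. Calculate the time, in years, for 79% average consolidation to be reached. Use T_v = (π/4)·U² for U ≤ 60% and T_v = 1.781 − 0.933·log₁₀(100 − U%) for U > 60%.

t ≈ 0.129 years

Drainage path length: H_d = H/2 = 1.2 m (double drainage).
U > 60%: T_v = 1.781 − 0.933·log₁₀(100 − 79) = 0.54737.
t = T_v·H_d²/c_v = 0.54737×1.2²/6.1 = 0.1292 years.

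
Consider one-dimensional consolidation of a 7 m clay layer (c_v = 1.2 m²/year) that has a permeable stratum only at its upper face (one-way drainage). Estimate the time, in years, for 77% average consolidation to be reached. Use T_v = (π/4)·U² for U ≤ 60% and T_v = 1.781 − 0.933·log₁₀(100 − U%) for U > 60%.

Drainage path length: H_d = H = 7 m (single drainage).
U > 60%: T_v = 1.781 − 0.933·log₁₀(100 − 77) = 0.51051.
t = T_v·H_d²/c_v = 0.51051×7²/1.2 = 20.85 years.

t ≈ 20.8 years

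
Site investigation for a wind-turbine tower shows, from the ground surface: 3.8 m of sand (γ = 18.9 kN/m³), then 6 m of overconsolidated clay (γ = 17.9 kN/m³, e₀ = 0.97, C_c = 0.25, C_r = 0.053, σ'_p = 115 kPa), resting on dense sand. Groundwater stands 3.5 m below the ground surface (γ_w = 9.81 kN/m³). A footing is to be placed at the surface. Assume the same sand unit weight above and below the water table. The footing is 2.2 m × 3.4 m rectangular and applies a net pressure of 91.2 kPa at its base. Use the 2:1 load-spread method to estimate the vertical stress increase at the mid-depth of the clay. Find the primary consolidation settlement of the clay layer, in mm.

Mid-depth of clay below the ground surface: z = 3.8 + 6/2 = 6.8 m.
Total vertical stress at mid-clay: σ_v = 18.9×3.8 + 17.9×3 = 125.52 kPa.
Pore pressure: u = 9.81×(6.8 − 3.5) = 32.373 kPa.
Initial effective stress: σ'_0 = σ_v − u = 125.52 − 32.373 = 93.147 kPa.
Stress increase at mid-clay by the 2:1 spreading method:
Δσ = qBL/((B+z)(L+z)) = 91.2×2.2×3.4/((2.2+6.8)(3.4+6.8)) = 7.4311 kPa
Final effective stress: σ'_f = 93.147 + 7.4311 = 100.58 kPa.
σ'_f = 100.58 ≤ σ'_p = 115 kPa, so the clay remains overconsolidated and only the recompression index applies:
S_c = C_r·H/(1+e₀)·log₁₀(σ'_f/σ'_0) = 0.053×6/1.97×log₁₀(100.58/93.147)
    = 0.16142 × 0.033343 = 0.005382 m

S_c ≈ 5.38 mm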